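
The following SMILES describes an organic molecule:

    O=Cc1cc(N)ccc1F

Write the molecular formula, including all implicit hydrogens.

Walk through each heavy atom and fill implicit hydrogens from standard valence (C 4, N 3, O 2, S 2, halogen 1); for lowercase aromatic atoms, an aromatic c carries 1 H when it has two neighbours and 0 H with three, and aromatic n carries 0 H:
  atom 1: O, bond orders sum to 2 (valence 2) → 0 H
  atom 2: C, bond orders sum to 3 (valence 4) → 1 H
  atom 3: aromatic c, 3 neighbours → 0 H
  atom 4: aromatic c, 2 neighbours → 1 H
  atom 5: aromatic c, 3 neighbours → 0 H
  atom 6: N, bond orders sum to 1 (valence 3) → 2 H
  atom 7: aromatic c, 2 neighbours → 1 H
  atom 8: aromatic c, 2 neighbours → 1 H
  atom 9: aromatic c, 3 neighbours → 0 H
  atom 10: F (halogen, monovalent) → 0 H
Totals → C:7, H:6, F:1, N:1, O:1.

C7H6FNO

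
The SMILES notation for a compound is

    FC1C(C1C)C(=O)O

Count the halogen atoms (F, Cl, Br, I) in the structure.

1

Halogen atoms appear at heavy-atom position 1 (1×F).
Other groups present: 1 carboxylic acid.
Halogen count: 1.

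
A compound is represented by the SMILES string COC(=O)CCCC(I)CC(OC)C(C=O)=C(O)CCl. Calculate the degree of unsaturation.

3

Degree of unsaturation = (number of rings) + (number of π bonds).
Ring closures in the SMILES: 0.
π bonds: 3 double bonds (each 1 DoU) → 3 DoU from unsaturation.
Total DoU = 0 + 3 = 3.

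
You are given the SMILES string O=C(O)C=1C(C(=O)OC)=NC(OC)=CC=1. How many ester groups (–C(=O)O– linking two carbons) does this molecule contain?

1

The ester motif appears at heavy-atom position 6 in the SMILES.
Other groups present: 1 carboxylic acid, 1 ether.
Ester count: 1.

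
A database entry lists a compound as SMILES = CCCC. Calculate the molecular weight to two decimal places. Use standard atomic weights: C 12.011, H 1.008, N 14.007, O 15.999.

58.12 g/mol

First, the molecular formula is C4H10 (counting implicit H from valence).
  C: 4 × 12.011 = 48.044
  H: 10 × 1.008 = 10.080
Sum: 4×12.011 + 10×1.008 = 58.124 → 58.12 g/mol.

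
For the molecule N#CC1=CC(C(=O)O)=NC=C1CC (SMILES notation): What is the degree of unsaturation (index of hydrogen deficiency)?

Degree of unsaturation = (number of rings) + (number of π bonds).
Ring closures in the SMILES: 1.
π bonds: 4 double bonds (each 1 DoU), 1 triple bond (each 2 DoU) → 6 DoU from unsaturation.
Total DoU = 1 + 6 = 7.

7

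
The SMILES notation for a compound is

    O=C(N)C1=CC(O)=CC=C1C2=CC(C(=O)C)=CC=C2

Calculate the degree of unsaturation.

Degree of unsaturation = (number of rings) + (number of π bonds).
Ring closures in the SMILES: 2.
π bonds: 8 double bonds (each 1 DoU) → 8 DoU from unsaturation.
Total DoU = 2 + 8 = 10.

10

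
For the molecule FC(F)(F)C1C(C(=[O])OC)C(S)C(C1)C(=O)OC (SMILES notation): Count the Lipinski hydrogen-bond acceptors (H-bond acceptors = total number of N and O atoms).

4

N atoms: 0; O atoms: 4.
Lipinski HBA = 0 + 4 = 4.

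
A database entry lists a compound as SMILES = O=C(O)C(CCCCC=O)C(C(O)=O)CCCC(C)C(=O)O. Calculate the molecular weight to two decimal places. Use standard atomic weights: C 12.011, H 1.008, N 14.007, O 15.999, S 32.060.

316.35 g/mol

First, the molecular formula is C15H24O7 (counting implicit H from valence).
  C: 15 × 12.011 = 180.165
  H: 24 × 1.008 = 24.192
  O: 7 × 15.999 = 111.993
Sum: 15×12.011 + 24×1.008 + 7×15.999 = 316.350 → 316.35 g/mol.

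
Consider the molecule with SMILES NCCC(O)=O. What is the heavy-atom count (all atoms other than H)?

6

Every atom symbol written in the SMILES (organic subset) is one heavy atom; implicit H are not written.
Heavy atoms by element → C:3, N:1, O:2.
Total: 6.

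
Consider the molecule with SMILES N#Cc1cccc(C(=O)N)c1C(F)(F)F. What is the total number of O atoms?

1

Scan the SMILES for O atoms (remember two-letter symbols like Cl and Br are single atoms).
Oxygen count: 1.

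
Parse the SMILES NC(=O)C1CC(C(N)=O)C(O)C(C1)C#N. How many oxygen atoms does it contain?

Scan the SMILES for O atoms (remember two-letter symbols like Cl and Br are single atoms).
Oxygen count: 3.

3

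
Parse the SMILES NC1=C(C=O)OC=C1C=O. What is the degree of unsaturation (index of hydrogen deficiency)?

5

Degree of unsaturation = (number of rings) + (number of π bonds).
Ring closures in the SMILES: 1.
π bonds: 4 double bonds (each 1 DoU) → 4 DoU from unsaturation.
Total DoU = 1 + 4 = 5.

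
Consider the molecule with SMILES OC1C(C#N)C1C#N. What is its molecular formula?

Walk through each heavy atom and fill implicit hydrogens from standard valence (C 4, N 3, O 2, S 2, halogen 1):
  atom 1: O, bond orders sum to 1 (valence 2) → 1 H
  atom 2: C, bond orders sum to 3 (valence 4) → 1 H
  atom 3: C, bond orders sum to 3 (valence 4) → 1 H
  atom 4: C, bond orders sum to 4 (valence 4) → 0 H
  atom 5: N, bond orders sum to 3 (valence 3) → 0 H
  atom 6: C, bond orders sum to 3 (valence 4) → 1 H
  atom 7: C, bond orders sum to 4 (valence 4) → 0 H
  atom 8: N, bond orders sum to 3 (valence 3) → 0 H
Totals → C:5, H:4, N:2, O:1.
In Hill order: C5H4N2O.

C5H4N2O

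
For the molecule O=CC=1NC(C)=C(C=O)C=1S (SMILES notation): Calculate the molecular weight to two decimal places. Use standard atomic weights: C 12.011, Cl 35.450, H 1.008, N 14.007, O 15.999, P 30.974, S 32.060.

First, the molecular formula is C7H7NO2S (counting implicit H from valence).
  C: 7 × 12.011 = 84.077
  H: 7 × 1.008 = 7.056
  N: 1 × 14.007 = 14.007
  O: 2 × 15.999 = 31.998
  S: 1 × 32.060 = 32.060
Sum: 7×12.011 + 7×1.008 + 1×14.007 + 2×15.999 + 1×32.060 = 169.198 → 169.20 g/mol.

169.20 g/mol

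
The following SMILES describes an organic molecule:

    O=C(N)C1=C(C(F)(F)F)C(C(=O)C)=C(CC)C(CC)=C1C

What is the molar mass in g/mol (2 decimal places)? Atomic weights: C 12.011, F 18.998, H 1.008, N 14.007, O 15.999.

First, the molecular formula is C15H18F3NO2 (counting implicit H from valence).
  C: 15 × 12.011 = 180.165
  F: 3 × 18.998 = 56.994
  H: 18 × 1.008 = 18.144
  N: 1 × 14.007 = 14.007
  O: 2 × 15.999 = 31.998
Sum: 15×12.011 + 3×18.998 + 18×1.008 + 1×14.007 + 2×15.999 = 301.308 → 301.31 g/mol.

301.31 g/mol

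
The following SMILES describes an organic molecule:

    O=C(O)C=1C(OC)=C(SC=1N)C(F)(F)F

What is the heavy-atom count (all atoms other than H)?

15

Every atom symbol written in the SMILES (organic subset) is one heavy atom; implicit H are not written.
Heavy atoms by element → C:7, F:3, N:1, O:3, S:1.
Total: 15.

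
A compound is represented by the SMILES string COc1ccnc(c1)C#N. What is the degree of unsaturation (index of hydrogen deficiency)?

Molecular formula: C7H6N2O.
DoU = (2C + 2 + N − H − X) / 2, where X is the halogen count and O/S are ignored.
    = (2·7 + 2 + 2 − 6 − 0) / 2 = 12 / 2 = 6.

6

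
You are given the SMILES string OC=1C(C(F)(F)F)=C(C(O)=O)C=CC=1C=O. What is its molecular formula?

C9H5F3O4

Walk through each heavy atom and fill implicit hydrogens from standard valence (C 4, N 3, O 2, S 2, halogen 1):
  atom 1: O, bond orders sum to 1 (valence 2) → 1 H
  atom 2: C, bond orders sum to 4 (valence 4) → 0 H
  atom 3: C, bond orders sum to 4 (valence 4) → 0 H
  atom 4: C, bond orders sum to 4 (valence 4) → 0 H
  atom 5: F (halogen, monovalent) → 0 H
  atom 6: F (halogen, monovalent) → 0 H
  atom 7: F (halogen, monovalent) → 0 H
  atom 8: C, bond orders sum to 4 (valence 4) → 0 H
  atom 9: C, bond orders sum to 4 (valence 4) → 0 H
  atom 10: O, bond orders sum to 1 (valence 2) → 1 H
  atom 11: O, bond orders sum to 2 (valence 2) → 0 H
  atom 12: C, bond orders sum to 3 (valence 4) → 1 H
  atom 13: C, bond orders sum to 3 (valence 4) → 1 H
  atom 14: C, bond orders sum to 4 (valence 4) → 0 H
  atom 15: C, bond orders sum to 3 (valence 4) → 1 H
  atom 16: O, bond orders sum to 2 (valence 2) → 0 H
Totals → C:9, H:5, F:3, O:4.
In Hill order: C9H5F3O4.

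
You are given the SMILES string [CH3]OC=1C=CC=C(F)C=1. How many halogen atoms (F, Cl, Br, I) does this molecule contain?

Halogen atoms appear at heavy-atom position 8 (1×F).
Other groups present: 1 ether.
Halogen count: 1.

1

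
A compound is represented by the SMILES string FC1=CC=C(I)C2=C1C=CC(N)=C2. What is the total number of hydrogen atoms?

7

Walk through each heavy atom and fill implicit hydrogens from standard valence (C 4, N 3, O 2, S 2, halogen 1):
  atom 1: F (halogen, monovalent) → 0 H
  atom 2: C, bond orders sum to 4 (valence 4) → 0 H
  atom 3: C, bond orders sum to 3 (valence 4) → 1 H
  atom 4: C, bond orders sum to 3 (valence 4) → 1 H
  atom 5: C, bond orders sum to 4 (valence 4) → 0 H
  atom 6: I (halogen, monovalent) → 0 H
  atom 7: C, bond orders sum to 4 (valence 4) → 0 H
  atom 8: C, bond orders sum to 4 (valence 4) → 0 H
  atom 9: C, bond orders sum to 3 (valence 4) → 1 H
  atom 10: C, bond orders sum to 3 (valence 4) → 1 H
  atom 11: C, bond orders sum to 4 (valence 4) → 0 H
  atom 12: N, bond orders sum to 1 (valence 3) → 2 H
  atom 13: C, bond orders sum to 3 (valence 4) → 1 H
Total hydrogens: 7.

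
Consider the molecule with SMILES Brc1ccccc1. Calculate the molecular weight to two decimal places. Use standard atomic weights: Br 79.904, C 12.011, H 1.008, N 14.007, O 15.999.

157.01 g/mol

First, the molecular formula is C6H5Br (counting implicit H from valence).
  Br: 1 × 79.904 = 79.904
  C: 6 × 12.011 = 72.066
  H: 5 × 1.008 = 5.040
Sum: 1×79.904 + 6×12.011 + 5×1.008 = 157.010 → 157.01 g/mol.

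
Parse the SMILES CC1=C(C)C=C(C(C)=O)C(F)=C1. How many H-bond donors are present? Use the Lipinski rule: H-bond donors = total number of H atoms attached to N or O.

0

Donors: find every N or O and count the H atoms it carries.
  atom 9 (O): bond orders sum to 2 → 0 H
Lipinski HBD = 0.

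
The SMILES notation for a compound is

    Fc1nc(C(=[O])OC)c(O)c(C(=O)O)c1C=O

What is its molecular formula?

C9H6FNO6

Walk through each heavy atom and fill implicit hydrogens from standard valence (C 4, N 3, O 2, S 2, halogen 1); for lowercase aromatic atoms, an aromatic c carries 1 H when it has two neighbours and 0 H with three, and aromatic n carries 0 H:
  atom 1: F (halogen, monovalent) → 0 H
  atom 2: aromatic c, 3 neighbours → 0 H
  atom 3: aromatic n, 2 neighbours → 0 H
  atom 4: aromatic c, 3 neighbours → 0 H
  atom 5: C, bond orders sum to 4 (valence 4) → 0 H
  atom 6: O with explicit H count 0
  atom 7: O, bond orders sum to 2 (valence 2) → 0 H
  atom 8: C, bond orders sum to 1 (valence 4) → 3 H
  atom 9: aromatic c, 3 neighbours → 0 H
  atom 10: O, bond orders sum to 1 (valence 2) → 1 H
  atom 11: aromatic c, 3 neighbours → 0 H
  atom 12: C, bond orders sum to 4 (valence 4) → 0 H
  atom 13: O, bond orders sum to 2 (valence 2) → 0 H
  atom 14: O, bond orders sum to 1 (valence 2) → 1 H
  atom 15: aromatic c, 3 neighbours → 0 H
  atom 16: C, bond orders sum to 3 (valence 4) → 1 H
  atom 17: O, bond orders sum to 2 (valence 2) → 0 H
Totals → C:9, H:6, F:1, N:1, O:6.
In Hill order: C9H6FNO6.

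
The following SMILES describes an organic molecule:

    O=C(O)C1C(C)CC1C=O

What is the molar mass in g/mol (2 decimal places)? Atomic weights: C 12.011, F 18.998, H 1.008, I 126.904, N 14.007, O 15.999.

142.15 g/mol

First, the molecular formula is C7H10O3 (counting implicit H from valence).
  C: 7 × 12.011 = 84.077
  H: 10 × 1.008 = 10.080
  O: 3 × 15.999 = 47.997
Sum: 7×12.011 + 10×1.008 + 3×15.999 = 142.154 → 142.15 g/mol.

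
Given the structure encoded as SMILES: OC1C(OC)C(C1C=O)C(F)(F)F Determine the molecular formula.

Walk through each heavy atom and fill implicit hydrogens from standard valence (C 4, N 3, O 2, S 2, halogen 1):
  atom 1: O, bond orders sum to 1 (valence 2) → 1 H
  atom 2: C, bond orders sum to 3 (valence 4) → 1 H
  atom 3: C, bond orders sum to 3 (valence 4) → 1 H
  atom 4: O, bond orders sum to 2 (valence 2) → 0 H
  atom 5: C, bond orders sum to 1 (valence 4) → 3 H
  atom 6: C, bond orders sum to 3 (valence 4) → 1 H
  atom 7: C, bond orders sum to 3 (valence 4) → 1 H
  atom 8: C, bond orders sum to 3 (valence 4) → 1 H
  atom 9: O, bond orders sum to 2 (valence 2) → 0 H
  atom 10: C, bond orders sum to 4 (valence 4) → 0 H
  atom 11: F (halogen, monovalent) → 0 H
  atom 12: F (halogen, monovalent) → 0 H
  atom 13: F (halogen, monovalent) → 0 H
Totals → C:7, H:9, F:3, O:3.

C7H9F3O3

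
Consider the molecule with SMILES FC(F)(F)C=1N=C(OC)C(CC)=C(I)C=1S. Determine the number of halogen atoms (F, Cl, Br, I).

4

Halogen atoms appear at heavy-atom positions 1, 3, 4, 14 (3×F, 1×I).
Other groups present: 1 ether, 1 thiol.
Halogen count: 4.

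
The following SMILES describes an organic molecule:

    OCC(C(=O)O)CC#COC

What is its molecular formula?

Walk through each heavy atom and fill implicit hydrogens from standard valence (C 4, N 3, O 2, S 2, halogen 1):
  atom 1: O, bond orders sum to 1 (valence 2) → 1 H
  atom 2: C, bond orders sum to 2 (valence 4) → 2 H
  atom 3: C, bond orders sum to 3 (valence 4) → 1 H
  atom 4: C, bond orders sum to 4 (valence 4) → 0 H
  atom 5: O, bond orders sum to 2 (valence 2) → 0 H
  atom 6: O, bond orders sum to 1 (valence 2) → 1 H
  atom 7: C, bond orders sum to 2 (valence 4) → 2 H
  atom 8: C, bond orders sum to 4 (valence 4) → 0 H
  atom 9: C, bond orders sum to 4 (valence 4) → 0 H
  atom 10: O, bond orders sum to 2 (valence 2) → 0 H
  atom 11: C, bond orders sum to 1 (valence 4) → 3 H
Totals → C:7, H:10, O:4.

C7H10O4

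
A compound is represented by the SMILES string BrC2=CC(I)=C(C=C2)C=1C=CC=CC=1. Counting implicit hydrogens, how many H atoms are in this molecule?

8

Walk through each heavy atom and fill implicit hydrogens from standard valence (C 4, N 3, O 2, S 2, halogen 1):
  atom 1: Br (halogen, monovalent) → 0 H
  atom 2: C, bond orders sum to 4 (valence 4) → 0 H
  atom 3: C, bond orders sum to 3 (valence 4) → 1 H
  atom 4: C, bond orders sum to 4 (valence 4) → 0 H
  atom 5: I (halogen, monovalent) → 0 H
  atom 6: C, bond orders sum to 4 (valence 4) → 0 H
  atom 7: C, bond orders sum to 3 (valence 4) → 1 H
  atom 8: C, bond orders sum to 3 (valence 4) → 1 H
  atom 9: C, bond orders sum to 4 (valence 4) → 0 H
  atom 10: C, bond orders sum to 3 (valence 4) → 1 H
  atom 11: C, bond orders sum to 3 (valence 4) → 1 H
  atom 12: C, bond orders sum to 3 (valence 4) → 1 H
  atom 13: C, bond orders sum to 3 (valence 4) → 1 H
  atom 14: C, bond orders sum to 3 (valence 4) → 1 H
Total hydrogens: 8.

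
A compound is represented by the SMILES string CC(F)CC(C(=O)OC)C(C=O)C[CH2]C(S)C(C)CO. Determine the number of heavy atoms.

20

Every atom symbol written in the SMILES (organic subset) is one heavy atom; implicit H are not written.
Heavy atoms by element → C:14, F:1, O:4, S:1.
Total: 20.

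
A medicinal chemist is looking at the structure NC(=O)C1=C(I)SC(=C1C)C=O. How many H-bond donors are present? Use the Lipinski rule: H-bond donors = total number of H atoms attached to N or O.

Donors: find every N or O and count the H atoms it carries.
  atom 1 (N): bond orders sum to 1 → 2 H
  atom 3 (O): bond orders sum to 2 → 0 H
  atom 12 (O): bond orders sum to 2 → 0 H
Lipinski HBD = 2.

2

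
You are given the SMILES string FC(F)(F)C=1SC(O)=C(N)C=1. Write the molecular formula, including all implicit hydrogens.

Walk through each heavy atom and fill implicit hydrogens from standard valence (C 4, N 3, O 2, S 2, halogen 1):
  atom 1: F (halogen, monovalent) → 0 H
  atom 2: C, bond orders sum to 4 (valence 4) → 0 H
  atom 3: F (halogen, monovalent) → 0 H
  atom 4: F (halogen, monovalent) → 0 H
  atom 5: C, bond orders sum to 4 (valence 4) → 0 H
  atom 6: S, bond orders sum to 2 (valence 2) → 0 H
  atom 7: C, bond orders sum to 4 (valence 4) → 0 H
  atom 8: O, bond orders sum to 1 (valence 2) → 1 H
  atom 9: C, bond orders sum to 4 (valence 4) → 0 H
  atom 10: N, bond orders sum to 1 (valence 3) → 2 H
  atom 11: C, bond orders sum to 3 (valence 4) → 1 H
Totals → C:5, H:4, F:3, N:1, O:1, S:1.

C5H4F3NOS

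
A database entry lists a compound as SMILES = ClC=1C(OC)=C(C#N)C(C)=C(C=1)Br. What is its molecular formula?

C9H7BrClNO

Walk through each heavy atom and fill implicit hydrogens from standard valence (C 4, N 3, O 2, S 2, halogen 1):
  atom 1: Cl (halogen, monovalent) → 0 H
  atom 2: C, bond orders sum to 4 (valence 4) → 0 H
  atom 3: C, bond orders sum to 4 (valence 4) → 0 H
  atom 4: O, bond orders sum to 2 (valence 2) → 0 H
  atom 5: C, bond orders sum to 1 (valence 4) → 3 H
  atom 6: C, bond orders sum to 4 (valence 4) → 0 H
  atom 7: C, bond orders sum to 4 (valence 4) → 0 H
  atom 8: N, bond orders sum to 3 (valence 3) → 0 H
  atom 9: C, bond orders sum to 4 (valence 4) → 0 H
  atom 10: C, bond orders sum to 1 (valence 4) → 3 H
  atom 11: C, bond orders sum to 4 (valence 4) → 0 H
  atom 12: C, bond orders sum to 3 (valence 4) → 1 H
  atom 13: Br (halogen, monovalent) → 0 H
Totals → C:9, H:7, Br:1, Cl:1, N:1, O:1.
In Hill order: C9H7BrClNO.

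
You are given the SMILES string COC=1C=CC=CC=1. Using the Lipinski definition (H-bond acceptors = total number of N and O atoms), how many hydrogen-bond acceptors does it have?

N atoms: 0; O atoms: 1.
Lipinski HBA = 0 + 1 = 1.

1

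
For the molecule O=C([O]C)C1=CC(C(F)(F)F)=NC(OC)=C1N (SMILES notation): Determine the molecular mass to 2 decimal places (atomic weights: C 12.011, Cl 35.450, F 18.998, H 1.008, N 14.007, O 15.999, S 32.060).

First, the molecular formula is C9H9F3N2O3 (counting implicit H from valence).
  C: 9 × 12.011 = 108.099
  F: 3 × 18.998 = 56.994
  H: 9 × 1.008 = 9.072
  N: 2 × 14.007 = 28.014
  O: 3 × 15.999 = 47.997
Sum: 9×12.011 + 3×18.998 + 9×1.008 + 2×14.007 + 3×15.999 = 250.176 → 250.18 g/mol.

250.18 g/mol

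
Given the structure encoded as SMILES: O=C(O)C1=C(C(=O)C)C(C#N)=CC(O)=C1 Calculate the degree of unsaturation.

Degree of unsaturation = (number of rings) + (number of π bonds).
Ring closures in the SMILES: 1.
π bonds: 5 double bonds (each 1 DoU), 1 triple bond (each 2 DoU) → 7 DoU from unsaturation.
Total DoU = 1 + 7 = 8.

8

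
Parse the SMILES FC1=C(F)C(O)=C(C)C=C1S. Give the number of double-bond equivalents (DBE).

Molecular formula: C7H6F2OS.
DoU = (2C + 2 + N − H − X) / 2, where X is the halogen count and O/S are ignored.
    = (2·7 + 2 + 0 − 6 − 2) / 2 = 8 / 2 = 4.

4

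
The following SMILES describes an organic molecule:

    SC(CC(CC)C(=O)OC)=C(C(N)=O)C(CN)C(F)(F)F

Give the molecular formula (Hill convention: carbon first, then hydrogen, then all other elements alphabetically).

C12H19F3N2O3S

Walk through each heavy atom and fill implicit hydrogens from standard valence (C 4, N 3, O 2, S 2, halogen 1):
  atom 1: S, bond orders sum to 1 (valence 2) → 1 H
  atom 2: C, bond orders sum to 4 (valence 4) → 0 H
  atom 3: C, bond orders sum to 2 (valence 4) → 2 H
  atom 4: C, bond orders sum to 3 (valence 4) → 1 H
  atom 5: C, bond orders sum to 2 (valence 4) → 2 H
  atom 6: C, bond orders sum to 1 (valence 4) → 3 H
  atom 7: C, bond orders sum to 4 (valence 4) → 0 H
  atom 8: O, bond orders sum to 2 (valence 2) → 0 H
  atom 9: O, bond orders sum to 2 (valence 2) → 0 H
  atom 10: C, bond orders sum to 1 (valence 4) → 3 H
  atom 11: C, bond orders sum to 4 (valence 4) → 0 H
  atom 12: C, bond orders sum to 4 (valence 4) → 0 H
  atom 13: N, bond orders sum to 1 (valence 3) → 2 H
  atom 14: O, bond orders sum to 2 (valence 2) → 0 H
  atom 15: C, bond orders sum to 3 (valence 4) → 1 H
  atom 16: C, bond orders sum to 2 (valence 4) → 2 H
  atom 17: N, bond orders sum to 1 (valence 3) → 2 H
  atom 18: C, bond orders sum to 4 (valence 4) → 0 H
  atom 19: F (halogen, monovalent) → 0 H
  atom 20: F (halogen, monovalent) → 0 H
  atom 21: F (halogen, monovalent) → 0 H
Totals → C:12, H:19, F:3, N:2, O:3, S:1.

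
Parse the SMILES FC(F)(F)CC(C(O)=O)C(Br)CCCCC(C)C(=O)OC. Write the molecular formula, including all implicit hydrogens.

C13H20BrF3O4

Walk through each heavy atom and fill implicit hydrogens from standard valence (C 4, N 3, O 2, S 2, halogen 1):
  atom 1: F (halogen, monovalent) → 0 H
  atom 2: C, bond orders sum to 4 (valence 4) → 0 H
  atom 3: F (halogen, monovalent) → 0 H
  atom 4: F (halogen, monovalent) → 0 H
  atom 5: C, bond orders sum to 2 (valence 4) → 2 H
  atom 6: C, bond orders sum to 3 (valence 4) → 1 H
  atom 7: C, bond orders sum to 4 (valence 4) → 0 H
  atom 8: O, bond orders sum to 1 (valence 2) → 1 H
  atom 9: O, bond orders sum to 2 (valence 2) → 0 H
  atom 10: C, bond orders sum to 3 (valence 4) → 1 H
  atom 11: Br (halogen, monovalent) → 0 H
  atom 12: C, bond orders sum to 2 (valence 4) → 2 H
  atom 13: C, bond orders sum to 2 (valence 4) → 2 H
  atom 14: C, bond orders sum to 2 (valence 4) → 2 H
  atom 15: C, bond orders sum to 2 (valence 4) → 2 H
  atom 16: C, bond orders sum to 3 (valence 4) → 1 H
  atom 17: C, bond orders sum to 1 (valence 4) → 3 H
  atom 18: C, bond orders sum to 4 (valence 4) → 0 H
  atom 19: O, bond orders sum to 2 (valence 2) → 0 H
  atom 20: O, bond orders sum to 2 (valence 2) → 0 H
  atom 21: C, bond orders sum to 1 (valence 4) → 3 H
Totals → C:13, H:20, Br:1, F:3, O:4.
In Hill order: C13H20BrF3O4.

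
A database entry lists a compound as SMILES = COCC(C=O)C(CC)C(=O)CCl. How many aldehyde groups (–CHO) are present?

The aldehyde motif appears at heavy-atom position 5 in the SMILES.
Other groups present: 1 ether, 1 ketone.
Aldehyde count: 1.

1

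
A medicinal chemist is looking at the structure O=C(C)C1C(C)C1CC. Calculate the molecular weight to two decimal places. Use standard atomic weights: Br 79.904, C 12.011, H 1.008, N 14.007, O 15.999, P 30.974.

First, the molecular formula is C8H14O (counting implicit H from valence).
  C: 8 × 12.011 = 96.088
  H: 14 × 1.008 = 14.112
  O: 1 × 15.999 = 15.999
Sum: 8×12.011 + 14×1.008 + 1×15.999 = 126.199 → 126.20 g/mol.

126.20 g/mol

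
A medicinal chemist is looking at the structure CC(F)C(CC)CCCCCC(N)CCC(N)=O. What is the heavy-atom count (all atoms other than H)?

Every atom symbol written in the SMILES (organic subset) is one heavy atom; implicit H are not written.
Heavy atoms by element → C:14, F:1, N:2, O:1.
Total: 18.

18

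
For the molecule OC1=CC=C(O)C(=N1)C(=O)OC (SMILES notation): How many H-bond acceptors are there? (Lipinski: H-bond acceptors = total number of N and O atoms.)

N atoms: 1; O atoms: 4.
Lipinski HBA = 1 + 4 = 5.

5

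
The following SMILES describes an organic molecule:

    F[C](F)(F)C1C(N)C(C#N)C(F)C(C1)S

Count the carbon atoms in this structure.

8

Count every carbon token in the SMILES (each C, including those in ring-closure positions and inside branches).
Carbon count: 8.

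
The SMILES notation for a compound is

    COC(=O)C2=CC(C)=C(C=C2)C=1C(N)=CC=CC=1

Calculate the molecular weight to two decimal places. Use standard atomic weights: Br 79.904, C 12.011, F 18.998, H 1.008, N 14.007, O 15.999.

First, the molecular formula is C15H15NO2 (counting implicit H from valence).
  C: 15 × 12.011 = 180.165
  H: 15 × 1.008 = 15.120
  N: 1 × 14.007 = 14.007
  O: 2 × 15.999 = 31.998
Sum: 15×12.011 + 15×1.008 + 1×14.007 + 2×15.999 = 241.290 → 241.29 g/mol.

241.29 g/mol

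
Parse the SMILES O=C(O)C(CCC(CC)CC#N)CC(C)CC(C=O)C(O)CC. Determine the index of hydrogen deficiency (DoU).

4

Degree of unsaturation = (number of rings) + (number of π bonds).
Ring closures in the SMILES: 0.
π bonds: 2 double bonds (each 1 DoU), 1 triple bond (each 2 DoU) → 4 DoU from unsaturation.
Total DoU = 0 + 4 = 4.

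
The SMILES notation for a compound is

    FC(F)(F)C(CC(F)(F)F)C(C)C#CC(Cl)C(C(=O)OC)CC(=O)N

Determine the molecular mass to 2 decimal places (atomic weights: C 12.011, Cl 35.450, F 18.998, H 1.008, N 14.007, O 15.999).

First, the molecular formula is C14H16ClF6NO3 (counting implicit H from valence).
  C: 14 × 12.011 = 168.154
  Cl: 1 × 35.450 = 35.450
  F: 6 × 18.998 = 113.988
  H: 16 × 1.008 = 16.128
  N: 1 × 14.007 = 14.007
  O: 3 × 15.999 = 47.997
Sum: 14×12.011 + 1×35.450 + 6×18.998 + 16×1.008 + 1×14.007 + 3×15.999 = 395.724 → 395.72 g/mol.

395.72 g/mol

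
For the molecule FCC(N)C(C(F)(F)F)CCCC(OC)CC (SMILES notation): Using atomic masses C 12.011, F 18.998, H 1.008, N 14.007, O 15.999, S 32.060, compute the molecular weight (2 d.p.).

259.29 g/mol

First, the molecular formula is C11H21F4NO (counting implicit H from valence).
  C: 11 × 12.011 = 132.121
  F: 4 × 18.998 = 75.992
  H: 21 × 1.008 = 21.168
  N: 1 × 14.007 = 14.007
  O: 1 × 15.999 = 15.999
Sum: 11×12.011 + 4×18.998 + 21×1.008 + 1×14.007 + 1×15.999 = 259.287 → 259.29 g/mol.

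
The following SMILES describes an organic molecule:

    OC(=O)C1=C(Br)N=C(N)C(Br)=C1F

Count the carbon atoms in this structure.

6

Count every carbon token in the SMILES (each C, including those in ring-closure positions and inside branches).
Carbon count: 6.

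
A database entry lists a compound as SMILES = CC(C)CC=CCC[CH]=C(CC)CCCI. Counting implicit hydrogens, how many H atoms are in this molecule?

Walk through each heavy atom and fill implicit hydrogens from standard valence (C 4, N 3, O 2, S 2, halogen 1):
  atom 1: C, bond orders sum to 1 (valence 4) → 3 H
  atom 2: C, bond orders sum to 3 (valence 4) → 1 H
  atom 3: C, bond orders sum to 1 (valence 4) → 3 H
  atom 4: C, bond orders sum to 2 (valence 4) → 2 H
  atom 5: C, bond orders sum to 3 (valence 4) → 1 H
  atom 6: C, bond orders sum to 3 (valence 4) → 1 H
  atom 7: C, bond orders sum to 2 (valence 4) → 2 H
  atom 8: C, bond orders sum to 2 (valence 4) → 2 H
  atom 9: C with explicit H count 1
  atom 10: C, bond orders sum to 4 (valence 4) → 0 H
  atom 11: C, bond orders sum to 2 (valence 4) → 2 H
  atom 12: C, bond orders sum to 1 (valence 4) → 3 H
  atom 13: C, bond orders sum to 2 (valence 4) → 2 H
  atom 14: C, bond orders sum to 2 (valence 4) → 2 H
  atom 15: C, bond orders sum to 2 (valence 4) → 2 H
  atom 16: I (halogen, monovalent) → 0 H
Total hydrogens: 27.

27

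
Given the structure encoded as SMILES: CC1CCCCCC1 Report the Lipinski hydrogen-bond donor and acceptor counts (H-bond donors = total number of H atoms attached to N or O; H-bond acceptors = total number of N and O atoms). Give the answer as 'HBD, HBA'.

0, 0

Donors: find every N or O and count the H atoms it carries.
  (no N or O atoms present)
Lipinski HBD = 0.
Acceptors: N atoms = 0, O atoms = 0 → HBA = 0.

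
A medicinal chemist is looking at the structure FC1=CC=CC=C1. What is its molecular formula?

C6H5F

Walk through each heavy atom and fill implicit hydrogens from standard valence (C 4, N 3, O 2, S 2, halogen 1):
  atom 1: F (halogen, monovalent) → 0 H
  atom 2: C, bond orders sum to 4 (valence 4) → 0 H
  atom 3: C, bond orders sum to 3 (valence 4) → 1 H
  atom 4: C, bond orders sum to 3 (valence 4) → 1 H
  atom 5: C, bond orders sum to 3 (valence 4) → 1 H
  atom 6: C, bond orders sum to 3 (valence 4) → 1 H
  atom 7: C, bond orders sum to 3 (valence 4) → 1 H
Totals → C:6, H:5, F:1.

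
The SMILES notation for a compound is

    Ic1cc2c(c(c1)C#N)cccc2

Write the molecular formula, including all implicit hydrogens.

Walk through each heavy atom and fill implicit hydrogens from standard valence (C 4, N 3, O 2, S 2, halogen 1); for lowercase aromatic atoms, an aromatic c carries 1 H when it has two neighbours and 0 H with three, and aromatic n carries 0 H:
  atom 1: I (halogen, monovalent) → 0 H
  atom 2: aromatic c, 3 neighbours → 0 H
  atom 3: aromatic c, 2 neighbours → 1 H
  atom 4: aromatic c, 3 neighbours → 0 H
  atom 5: aromatic c, 3 neighbours → 0 H
  atom 6: aromatic c, 3 neighbours → 0 H
  atom 7: aromatic c, 2 neighbours → 1 H
  atom 8: C, bond orders sum to 4 (valence 4) → 0 H
  atom 9: N, bond orders sum to 3 (valence 3) → 0 H
  atom 10: aromatic c, 2 neighbours → 1 H
  atom 11: aromatic c, 2 neighbours → 1 H
  atom 12: aromatic c, 2 neighbours → 1 H
  atom 13: aromatic c, 2 neighbours → 1 H
Totals → C:11, H:6, I:1, N:1.

C11H6IN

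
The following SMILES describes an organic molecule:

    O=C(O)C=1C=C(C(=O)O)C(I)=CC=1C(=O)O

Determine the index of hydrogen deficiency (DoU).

Molecular formula: C9H5IO6.
DoU = (2C + 2 + N − H − X) / 2, where X is the halogen count and O/S are ignored.
    = (2·9 + 2 + 0 − 5 − 1) / 2 = 14 / 2 = 7.

7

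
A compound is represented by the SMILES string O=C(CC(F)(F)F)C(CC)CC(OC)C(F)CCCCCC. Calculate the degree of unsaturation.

Degree of unsaturation = (number of rings) + (number of π bonds).
Ring closures in the SMILES: 0.
π bonds: 1 double bond (each 1 DoU) → 1 DoU from unsaturation.
Total DoU = 0 + 1 = 1.

1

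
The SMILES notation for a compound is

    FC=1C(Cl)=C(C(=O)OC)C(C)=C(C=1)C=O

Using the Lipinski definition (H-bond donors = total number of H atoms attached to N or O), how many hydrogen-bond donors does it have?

0

Donors: find every N or O and count the H atoms it carries.
  atom 7 (O): bond orders sum to 2 → 0 H
  atom 8 (O): bond orders sum to 2 → 0 H
  atom 15 (O): bond orders sum to 2 → 0 H
Lipinski HBD = 0.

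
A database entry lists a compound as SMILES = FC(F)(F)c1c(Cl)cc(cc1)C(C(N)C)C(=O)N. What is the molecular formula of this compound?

C11H12ClF3N2O

Walk through each heavy atom and fill implicit hydrogens from standard valence (C 4, N 3, O 2, S 2, halogen 1); for lowercase aromatic atoms, an aromatic c carries 1 H when it has two neighbours and 0 H with three, and aromatic n carries 0 H:
  atom 1: F (halogen, monovalent) → 0 H
  atom 2: C, bond orders sum to 4 (valence 4) → 0 H
  atom 3: F (halogen, monovalent) → 0 H
  atom 4: F (halogen, monovalent) → 0 H
  atom 5: aromatic c, 3 neighbours → 0 H
  atom 6: aromatic c, 3 neighbours → 0 H
  atom 7: Cl (halogen, monovalent) → 0 H
  atom 8: aromatic c, 2 neighbours → 1 H
  atom 9: aromatic c, 3 neighbours → 0 H
  atom 10: aromatic c, 2 neighbours → 1 H
  atom 11: aromatic c, 2 neighbours → 1 H
  atom 12: C, bond orders sum to 3 (valence 4) → 1 H
  atom 13: C, bond orders sum to 3 (valence 4) → 1 H
  atom 14: N, bond orders sum to 1 (valence 3) → 2 H
  atom 15: C, bond orders sum to 1 (valence 4) → 3 H
  atom 16: C, bond orders sum to 4 (valence 4) → 0 H
  atom 17: O, bond orders sum to 2 (valence 2) → 0 H
  atom 18: N, bond orders sum to 1 (valence 3) → 2 H
Totals → C:11, H:12, Cl:1, F:3, N:2, O:1.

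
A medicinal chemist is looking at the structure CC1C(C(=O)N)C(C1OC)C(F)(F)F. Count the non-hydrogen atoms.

Every atom symbol written in the SMILES (organic subset) is one heavy atom; implicit H are not written.
Heavy atoms by element → C:8, F:3, N:1, O:2.
Total: 14.

14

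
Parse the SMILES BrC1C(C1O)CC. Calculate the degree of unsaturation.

Degree of unsaturation = (number of rings) + (number of π bonds).
Ring closures in the SMILES: 1.
π bonds: none → 0 DoU from unsaturation.
Total DoU = 1 + 0 = 1.

1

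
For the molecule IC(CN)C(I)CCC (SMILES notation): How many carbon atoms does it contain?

6

Count every carbon token in the SMILES (each C, including those in ring-closure positions and inside branches).
Carbon count: 6.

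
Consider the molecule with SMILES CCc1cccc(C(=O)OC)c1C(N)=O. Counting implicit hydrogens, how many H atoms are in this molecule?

Walk through each heavy atom and fill implicit hydrogens from standard valence (C 4, N 3, O 2, S 2, halogen 1); for lowercase aromatic atoms, an aromatic c carries 1 H when it has two neighbours and 0 H with three, and aromatic n carries 0 H:
  atom 1: C, bond orders sum to 1 (valence 4) → 3 H
  atom 2: C, bond orders sum to 2 (valence 4) → 2 H
  atom 3: aromatic c, 3 neighbours → 0 H
  atom 4: aromatic c, 2 neighbours → 1 H
  atom 5: aromatic c, 2 neighbours → 1 H
  atom 6: aromatic c, 2 neighbours → 1 H
  atom 7: aromatic c, 3 neighbours → 0 H
  atom 8: C, bond orders sum to 4 (valence 4) → 0 H
  atom 9: O, bond orders sum to 2 (valence 2) → 0 H
  atom 10: O, bond orders sum to 2 (valence 2) → 0 H
  atom 11: C, bond orders sum to 1 (valence 4) → 3 H
  atom 12: aromatic c, 3 neighbours → 0 H
  atom 13: C, bond orders sum to 4 (valence 4) → 0 H
  atom 14: N, bond orders sum to 1 (valence 3) → 2 H
  atom 15: O, bond orders sum to 2 (valence 2) → 0 H
Total hydrogens: 13.

13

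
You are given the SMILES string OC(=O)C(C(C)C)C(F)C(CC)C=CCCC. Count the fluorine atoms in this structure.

Scan the SMILES for F atoms (remember two-letter symbols like Cl and Br are single atoms).
Fluorine count: 1.

1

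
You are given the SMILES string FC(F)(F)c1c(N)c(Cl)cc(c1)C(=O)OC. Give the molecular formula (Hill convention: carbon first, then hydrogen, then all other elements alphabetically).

C9H7ClF3NO2

Walk through each heavy atom and fill implicit hydrogens from standard valence (C 4, N 3, O 2, S 2, halogen 1); for lowercase aromatic atoms, an aromatic c carries 1 H when it has two neighbours and 0 H with three, and aromatic n carries 0 H:
  atom 1: F (halogen, monovalent) → 0 H
  atom 2: C, bond orders sum to 4 (valence 4) → 0 H
  atom 3: F (halogen, monovalent) → 0 H
  atom 4: F (halogen, monovalent) → 0 H
  atom 5: aromatic c, 3 neighbours → 0 H
  atom 6: aromatic c, 3 neighbours → 0 H
  atom 7: N, bond orders sum to 1 (valence 3) → 2 H
  atom 8: aromatic c, 3 neighbours → 0 H
  atom 9: Cl (halogen, monovalent) → 0 H
  atom 10: aromatic c, 2 neighbours → 1 H
  atom 11: aromatic c, 3 neighbours → 0 H
  atom 12: aromatic c, 2 neighbours → 1 H
  atom 13: C, bond orders sum to 4 (valence 4) → 0 H
  atom 14: O, bond orders sum to 2 (valence 2) → 0 H
  atom 15: O, bond orders sum to 2 (valence 2) → 0 H
  atom 16: C, bond orders sum to 1 (valence 4) → 3 H
Totals → C:9, H:7, Cl:1, F:3, N:1, O:2.
In Hill order: C9H7ClF3NO2.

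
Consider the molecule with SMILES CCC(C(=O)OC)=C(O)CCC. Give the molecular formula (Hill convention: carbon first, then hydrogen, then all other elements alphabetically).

Walk through each heavy atom and fill implicit hydrogens from standard valence (C 4, N 3, O 2, S 2, halogen 1):
  atom 1: C, bond orders sum to 1 (valence 4) → 3 H
  atom 2: C, bond orders sum to 2 (valence 4) → 2 H
  atom 3: C, bond orders sum to 4 (valence 4) → 0 H
  atom 4: C, bond orders sum to 4 (valence 4) → 0 H
  atom 5: O, bond orders sum to 2 (valence 2) → 0 H
  atom 6: O, bond orders sum to 2 (valence 2) → 0 H
  atom 7: C, bond orders sum to 1 (valence 4) → 3 H
  atom 8: C, bond orders sum to 4 (valence 4) → 0 H
  atom 9: O, bond orders sum to 1 (valence 2) → 1 H
  atom 10: C, bond orders sum to 2 (valence 4) → 2 H
  atom 11: C, bond orders sum to 2 (valence 4) → 2 H
  atom 12: C, bond orders sum to 1 (valence 4) → 3 H
Totals → C:9, H:16, O:3.
In Hill order: C9H16O3.

C9H16O3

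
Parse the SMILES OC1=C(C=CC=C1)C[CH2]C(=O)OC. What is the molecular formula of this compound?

C10H12O3

Walk through each heavy atom and fill implicit hydrogens from standard valence (C 4, N 3, O 2, S 2, halogen 1):
  atom 1: O, bond orders sum to 1 (valence 2) → 1 H
  atom 2: C, bond orders sum to 4 (valence 4) → 0 H
  atom 3: C, bond orders sum to 4 (valence 4) → 0 H
  atom 4: C, bond orders sum to 3 (valence 4) → 1 H
  atom 5: C, bond orders sum to 3 (valence 4) → 1 H
  atom 6: C, bond orders sum to 3 (valence 4) → 1 H
  atom 7: C, bond orders sum to 3 (valence 4) → 1 H
  atom 8: C, bond orders sum to 2 (valence 4) → 2 H
  atom 9: C with explicit H count 2
  atom 10: C, bond orders sum to 4 (valence 4) → 0 H
  atom 11: O, bond orders sum to 2 (valence 2) → 0 H
  atom 12: O, bond orders sum to 2 (valence 2) → 0 H
  atom 13: C, bond orders sum to 1 (valence 4) → 3 H
Totals → C:10, H:12, O:3.
In Hill order: C10H12O3.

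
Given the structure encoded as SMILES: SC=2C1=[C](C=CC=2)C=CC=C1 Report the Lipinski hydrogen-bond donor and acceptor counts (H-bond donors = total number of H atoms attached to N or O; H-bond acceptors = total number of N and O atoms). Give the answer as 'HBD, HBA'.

Donors: find every N or O and count the H atoms it carries.
  (no N or O atoms present)
Lipinski HBD = 0.
Acceptors: N atoms = 0, O atoms = 0 → HBA = 0.

0, 0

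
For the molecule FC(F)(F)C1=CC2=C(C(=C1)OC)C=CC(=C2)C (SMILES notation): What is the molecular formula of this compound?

Walk through each heavy atom and fill implicit hydrogens from standard valence (C 4, N 3, O 2, S 2, halogen 1):
  atom 1: F (halogen, monovalent) → 0 H
  atom 2: C, bond orders sum to 4 (valence 4) → 0 H
  atom 3: F (halogen, monovalent) → 0 H
  atom 4: F (halogen, monovalent) → 0 H
  atom 5: C, bond orders sum to 4 (valence 4) → 0 H
  atom 6: C, bond orders sum to 3 (valence 4) → 1 H
  atom 7: C, bond orders sum to 4 (valence 4) → 0 H
  atom 8: C, bond orders sum to 4 (valence 4) → 0 H
  atom 9: C, bond orders sum to 4 (valence 4) → 0 H
  atom 10: C, bond orders sum to 3 (valence 4) → 1 H
  atom 11: O, bond orders sum to 2 (valence 2) → 0 H
  atom 12: C, bond orders sum to 1 (valence 4) → 3 H
  atom 13: C, bond orders sum to 3 (valence 4) → 1 H
  atom 14: C, bond orders sum to 3 (valence 4) → 1 H
  atom 15: C, bond orders sum to 4 (valence 4) → 0 H
  atom 16: C, bond orders sum to 3 (valence 4) → 1 H
  atom 17: C, bond orders sum to 1 (valence 4) → 3 H
Totals → C:13, H:11, F:3, O:1.

C13H11F3O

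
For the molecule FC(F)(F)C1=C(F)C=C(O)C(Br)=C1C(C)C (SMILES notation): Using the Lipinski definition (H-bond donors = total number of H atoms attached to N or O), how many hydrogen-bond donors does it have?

Donors: find every N or O and count the H atoms it carries.
  atom 10 (O): bond orders sum to 1 → 1 H
Lipinski HBD = 1.

1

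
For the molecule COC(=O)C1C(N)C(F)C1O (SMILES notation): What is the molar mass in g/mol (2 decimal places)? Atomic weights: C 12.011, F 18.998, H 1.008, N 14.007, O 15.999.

163.15 g/mol

First, the molecular formula is C6H10FNO3 (counting implicit H from valence).
  C: 6 × 12.011 = 72.066
  F: 1 × 18.998 = 18.998
  H: 10 × 1.008 = 10.080
  N: 1 × 14.007 = 14.007
  O: 3 × 15.999 = 47.997
Sum: 6×12.011 + 1×18.998 + 10×1.008 + 1×14.007 + 3×15.999 = 163.148 → 163.15 g/mol.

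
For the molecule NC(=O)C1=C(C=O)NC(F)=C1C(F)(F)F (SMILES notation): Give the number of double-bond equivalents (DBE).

5

Degree of unsaturation = (number of rings) + (number of π bonds).
Ring closures in the SMILES: 1.
π bonds: 4 double bonds (each 1 DoU) → 4 DoU from unsaturation.
Total DoU = 1 + 4 = 5.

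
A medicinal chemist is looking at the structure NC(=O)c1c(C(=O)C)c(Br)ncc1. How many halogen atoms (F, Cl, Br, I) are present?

Halogen atoms appear at heavy-atom position 10 (1×Br).
Other groups present: 1 amide, 1 ketone.
Halogen count: 1.

1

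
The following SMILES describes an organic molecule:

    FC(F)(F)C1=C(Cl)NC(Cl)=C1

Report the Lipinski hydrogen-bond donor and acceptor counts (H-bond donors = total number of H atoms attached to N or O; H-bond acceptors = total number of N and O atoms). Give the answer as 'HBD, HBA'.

1, 1

Donors: find every N or O and count the H atoms it carries.
  atom 8 (N): bond orders sum to 2 → 1 H
Lipinski HBD = 1.
Acceptors: N atoms = 1, O atoms = 0 → HBA = 1.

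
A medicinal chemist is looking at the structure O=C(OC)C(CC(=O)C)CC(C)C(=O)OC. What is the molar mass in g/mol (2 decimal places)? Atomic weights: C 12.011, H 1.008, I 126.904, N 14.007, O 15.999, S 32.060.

First, the molecular formula is C11H18O5 (counting implicit H from valence).
  C: 11 × 12.011 = 132.121
  H: 18 × 1.008 = 18.144
  O: 5 × 15.999 = 79.995
Sum: 11×12.011 + 18×1.008 + 5×15.999 = 230.260 → 230.26 g/mol.

230.26 g/mol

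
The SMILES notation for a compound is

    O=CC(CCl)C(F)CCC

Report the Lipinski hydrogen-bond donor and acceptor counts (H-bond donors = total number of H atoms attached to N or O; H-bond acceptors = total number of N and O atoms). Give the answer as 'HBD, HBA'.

Donors: find every N or O and count the H atoms it carries.
  atom 1 (O): bond orders sum to 2 → 0 H
Lipinski HBD = 0.
Acceptors: N atoms = 0, O atoms = 1 → HBA = 1.

0, 1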